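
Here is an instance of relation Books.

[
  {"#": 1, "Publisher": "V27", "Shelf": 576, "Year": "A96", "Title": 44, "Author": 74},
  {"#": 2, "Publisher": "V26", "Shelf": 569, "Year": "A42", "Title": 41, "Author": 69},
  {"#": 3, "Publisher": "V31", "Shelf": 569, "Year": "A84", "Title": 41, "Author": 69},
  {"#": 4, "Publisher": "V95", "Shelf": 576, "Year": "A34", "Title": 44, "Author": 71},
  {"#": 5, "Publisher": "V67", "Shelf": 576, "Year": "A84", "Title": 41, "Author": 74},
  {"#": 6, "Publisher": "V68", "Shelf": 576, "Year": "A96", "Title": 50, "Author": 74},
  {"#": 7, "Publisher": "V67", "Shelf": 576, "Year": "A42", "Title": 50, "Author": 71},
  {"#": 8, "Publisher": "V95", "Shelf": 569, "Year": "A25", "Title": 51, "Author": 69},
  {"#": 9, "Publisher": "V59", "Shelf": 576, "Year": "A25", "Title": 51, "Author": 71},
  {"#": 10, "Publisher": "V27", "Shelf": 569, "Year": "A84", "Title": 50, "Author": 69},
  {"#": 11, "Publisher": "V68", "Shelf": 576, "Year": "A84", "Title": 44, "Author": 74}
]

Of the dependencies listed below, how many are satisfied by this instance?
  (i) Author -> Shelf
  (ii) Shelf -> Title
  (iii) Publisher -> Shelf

1

(i) Author -> Shelf: every LHS value maps to a single RHS value — holds.
(ii) Shelf -> Title: Shelf=576: rows 1, 4, 5, 6, 7, 9, 11 → Title takes values {44, 41, 50, 51} — violation; Shelf=569: rows 2, 3, 8, 10 → Title takes values {41, 51, 50} — violation — fails.
(iii) Publisher -> Shelf: Publisher=V27: rows 1, 10 → Shelf takes values {576, 569} — violation; Publisher=V95: rows 4, 8 → Shelf takes values {576, 569} — violation — fails.
1 of the 3 dependencies holds.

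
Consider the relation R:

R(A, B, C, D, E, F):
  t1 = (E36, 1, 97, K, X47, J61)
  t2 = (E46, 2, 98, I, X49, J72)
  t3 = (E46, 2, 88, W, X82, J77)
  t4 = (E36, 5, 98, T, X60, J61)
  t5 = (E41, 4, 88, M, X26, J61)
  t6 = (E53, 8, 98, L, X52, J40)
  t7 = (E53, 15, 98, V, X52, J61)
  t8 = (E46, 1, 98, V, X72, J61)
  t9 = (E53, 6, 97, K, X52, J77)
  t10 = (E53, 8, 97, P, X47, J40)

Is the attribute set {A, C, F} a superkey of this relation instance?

Yes

All 10 rows have distinct {A, C, F} values, so {A, C, F} → (all attributes) holds and {A, C, F} is a superkey.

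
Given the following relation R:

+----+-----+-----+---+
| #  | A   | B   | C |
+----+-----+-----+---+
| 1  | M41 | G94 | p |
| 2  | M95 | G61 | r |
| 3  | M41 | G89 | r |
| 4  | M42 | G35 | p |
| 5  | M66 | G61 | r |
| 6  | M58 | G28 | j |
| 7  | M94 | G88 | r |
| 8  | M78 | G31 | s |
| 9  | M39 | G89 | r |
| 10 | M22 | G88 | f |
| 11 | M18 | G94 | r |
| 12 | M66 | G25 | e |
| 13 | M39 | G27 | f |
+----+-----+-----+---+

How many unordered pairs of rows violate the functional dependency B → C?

B=G94: violating pairs (1,11) — 1 pair.
B=G61: all 2 rows agree on C — 0 pairs.
B=G89: all 2 rows agree on C — 0 pairs.
B=G88: violating pairs (7,10) — 1 pair.

2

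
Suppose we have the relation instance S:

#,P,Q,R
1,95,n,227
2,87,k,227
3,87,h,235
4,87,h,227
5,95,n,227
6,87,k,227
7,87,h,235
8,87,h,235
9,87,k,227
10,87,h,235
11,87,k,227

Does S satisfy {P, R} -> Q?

No

(P=95, R=227): rows 1, 5 → Q = n, n ✓
(P=87, R=227): rows 2, 4, 6, 9, 11 → Q takes values {k, h} — violation
(P=87, R=235): rows 3, 7, 8, 10 → Q = h, h, h, h ✓
Two rows agree on {P, R} but differ on Q, so {P, R} -> Q does not hold.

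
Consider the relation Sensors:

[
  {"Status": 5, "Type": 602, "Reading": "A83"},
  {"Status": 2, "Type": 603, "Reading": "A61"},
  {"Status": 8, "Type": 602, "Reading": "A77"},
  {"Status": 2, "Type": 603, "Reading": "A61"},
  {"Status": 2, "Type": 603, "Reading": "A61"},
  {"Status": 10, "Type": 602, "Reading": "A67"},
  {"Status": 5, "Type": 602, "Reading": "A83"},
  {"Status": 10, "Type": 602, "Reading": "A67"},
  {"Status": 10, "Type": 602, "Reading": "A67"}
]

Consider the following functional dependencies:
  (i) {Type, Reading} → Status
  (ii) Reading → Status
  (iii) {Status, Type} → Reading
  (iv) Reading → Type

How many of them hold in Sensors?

(i) {Type, Reading} → Status: every LHS value maps to a single RHS value — holds.
(ii) Reading → Status: every LHS value maps to a single RHS value — holds.
(iii) {Status, Type} → Reading: every LHS value maps to a single RHS value — holds.
(iv) Reading → Type: every LHS value maps to a single RHS value — holds.
4 of the 4 dependencies hold.

4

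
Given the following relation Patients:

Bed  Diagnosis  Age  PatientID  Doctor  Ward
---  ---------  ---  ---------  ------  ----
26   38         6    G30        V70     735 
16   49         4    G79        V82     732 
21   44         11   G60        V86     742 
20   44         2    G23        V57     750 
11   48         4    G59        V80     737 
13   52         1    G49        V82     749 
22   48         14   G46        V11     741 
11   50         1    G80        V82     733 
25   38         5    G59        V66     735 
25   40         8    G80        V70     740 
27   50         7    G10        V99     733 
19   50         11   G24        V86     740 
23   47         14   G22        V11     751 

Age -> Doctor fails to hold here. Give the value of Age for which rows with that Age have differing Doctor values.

Age=6: 1 row → Doctor = V70 ✓
Age=4: 2 rows → Doctor takes values {V82, V80} — violation
Age=11: 2 rows → Doctor = V86, V86 ✓
Age=2: 1 row → Doctor = V57 ✓
Age=1: 2 rows → Doctor = V82, V82 ✓
Age=14: 2 rows → Doctor = V11, V11 ✓
Age=5: 1 row → Doctor = V66 ✓
Age=8: 1 row → Doctor = V70 ✓
Age=7: 1 row → Doctor = V99 ✓
The only Age value with inconsistent Doctor is Age=4.

4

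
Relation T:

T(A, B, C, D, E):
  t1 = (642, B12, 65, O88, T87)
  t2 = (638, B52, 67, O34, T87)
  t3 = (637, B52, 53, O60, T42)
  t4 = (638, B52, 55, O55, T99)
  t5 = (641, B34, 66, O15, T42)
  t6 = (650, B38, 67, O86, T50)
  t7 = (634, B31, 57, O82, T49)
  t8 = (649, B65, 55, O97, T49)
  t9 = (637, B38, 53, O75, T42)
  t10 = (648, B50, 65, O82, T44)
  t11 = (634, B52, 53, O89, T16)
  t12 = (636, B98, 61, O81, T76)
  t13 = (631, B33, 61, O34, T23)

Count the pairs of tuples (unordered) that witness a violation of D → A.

D=O34: violating pairs (2,13) — 1 pair.
D=O82: violating pairs (7,10) — 1 pair.

2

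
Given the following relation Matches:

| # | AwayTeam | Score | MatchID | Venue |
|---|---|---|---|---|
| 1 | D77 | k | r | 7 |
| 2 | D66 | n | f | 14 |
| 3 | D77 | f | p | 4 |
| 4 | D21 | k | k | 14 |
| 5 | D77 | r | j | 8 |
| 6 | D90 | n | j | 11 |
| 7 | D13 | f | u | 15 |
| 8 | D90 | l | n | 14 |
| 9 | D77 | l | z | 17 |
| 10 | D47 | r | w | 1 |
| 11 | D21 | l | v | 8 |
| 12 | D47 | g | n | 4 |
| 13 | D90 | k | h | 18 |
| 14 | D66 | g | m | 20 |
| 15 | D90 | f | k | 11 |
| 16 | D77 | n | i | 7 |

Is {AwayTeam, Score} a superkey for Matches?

All 16 rows have distinct {AwayTeam, Score} values, so {AwayTeam, Score} → (all attributes) holds and {AwayTeam, Score} is a superkey.

Yes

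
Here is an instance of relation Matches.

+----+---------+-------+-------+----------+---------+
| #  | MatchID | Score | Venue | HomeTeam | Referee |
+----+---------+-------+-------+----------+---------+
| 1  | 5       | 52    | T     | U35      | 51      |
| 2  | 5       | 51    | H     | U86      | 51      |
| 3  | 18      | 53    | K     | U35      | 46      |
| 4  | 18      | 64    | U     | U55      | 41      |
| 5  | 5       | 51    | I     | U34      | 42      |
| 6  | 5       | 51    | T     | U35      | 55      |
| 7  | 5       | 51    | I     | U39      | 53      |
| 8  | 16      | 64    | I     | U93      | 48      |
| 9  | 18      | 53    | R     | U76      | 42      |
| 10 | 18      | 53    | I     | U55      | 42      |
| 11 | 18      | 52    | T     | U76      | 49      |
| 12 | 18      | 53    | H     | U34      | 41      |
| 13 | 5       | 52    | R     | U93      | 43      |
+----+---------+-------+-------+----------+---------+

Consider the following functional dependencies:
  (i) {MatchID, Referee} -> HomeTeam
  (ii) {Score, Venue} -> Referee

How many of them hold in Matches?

(i) {MatchID, Referee} -> HomeTeam: (MatchID=5, Referee=51): rows 1, 2 → HomeTeam takes values {U35, U86} — violation; (MatchID=18, Referee=41): rows 4, 12 → HomeTeam takes values {U55, U34} — violation; (MatchID=18, Referee=42): rows 9, 10 → HomeTeam takes values {U76, U55} — violation — fails.
(ii) {Score, Venue} -> Referee: (Score=52, Venue=T): rows 1, 11 → Referee takes values {51, 49} — violation; (Score=51, Venue=I): rows 5, 7 → Referee takes values {42, 53} — violation — fails.
None of the 2 dependencies hold.

0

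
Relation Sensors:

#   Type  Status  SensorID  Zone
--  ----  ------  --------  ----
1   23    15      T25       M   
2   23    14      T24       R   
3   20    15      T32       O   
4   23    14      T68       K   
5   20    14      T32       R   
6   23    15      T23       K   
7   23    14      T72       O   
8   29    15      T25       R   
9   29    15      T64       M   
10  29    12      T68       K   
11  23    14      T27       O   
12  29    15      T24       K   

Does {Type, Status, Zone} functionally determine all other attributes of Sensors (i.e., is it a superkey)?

Rows 7 and 11 have the same {Type, Status, Zone} value (Type=23, Status=14, Zone=O) but are distinct tuples, so {Type, Status, Zone} does not determine every attribute — not a superkey.

No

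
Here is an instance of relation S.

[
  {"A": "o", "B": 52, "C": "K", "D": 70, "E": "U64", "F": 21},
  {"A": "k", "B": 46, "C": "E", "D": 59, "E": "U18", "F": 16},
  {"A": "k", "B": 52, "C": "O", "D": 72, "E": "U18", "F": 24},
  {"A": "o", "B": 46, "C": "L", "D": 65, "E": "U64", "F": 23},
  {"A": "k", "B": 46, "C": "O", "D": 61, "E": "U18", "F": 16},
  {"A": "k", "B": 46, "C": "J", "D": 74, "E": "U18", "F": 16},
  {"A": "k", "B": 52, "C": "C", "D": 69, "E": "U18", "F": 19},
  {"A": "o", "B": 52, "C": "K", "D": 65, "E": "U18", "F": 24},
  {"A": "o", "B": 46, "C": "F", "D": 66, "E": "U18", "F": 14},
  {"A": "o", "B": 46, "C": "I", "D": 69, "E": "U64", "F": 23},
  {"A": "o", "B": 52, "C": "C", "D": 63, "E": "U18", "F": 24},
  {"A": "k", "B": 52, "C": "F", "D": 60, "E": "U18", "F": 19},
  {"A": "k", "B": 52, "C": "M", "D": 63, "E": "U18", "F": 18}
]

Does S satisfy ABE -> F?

No

(A=o, B=52, E=U64): 1 row → F = 21 ✓
(A=k, B=46, E=U18): 3 rows → F = 16, 16, 16 ✓
(A=k, B=52, E=U18): 4 rows → F takes values {24, 19, 18} — violation
(A=o, B=46, E=U64): 2 rows → F = 23, 23 ✓
(A=o, B=52, E=U18): 2 rows → F = 24, 24 ✓
(A=o, B=46, E=U18): 1 row → F = 14 ✓
Two rows agree on ABE but differ on F, so ABE -> F does not hold.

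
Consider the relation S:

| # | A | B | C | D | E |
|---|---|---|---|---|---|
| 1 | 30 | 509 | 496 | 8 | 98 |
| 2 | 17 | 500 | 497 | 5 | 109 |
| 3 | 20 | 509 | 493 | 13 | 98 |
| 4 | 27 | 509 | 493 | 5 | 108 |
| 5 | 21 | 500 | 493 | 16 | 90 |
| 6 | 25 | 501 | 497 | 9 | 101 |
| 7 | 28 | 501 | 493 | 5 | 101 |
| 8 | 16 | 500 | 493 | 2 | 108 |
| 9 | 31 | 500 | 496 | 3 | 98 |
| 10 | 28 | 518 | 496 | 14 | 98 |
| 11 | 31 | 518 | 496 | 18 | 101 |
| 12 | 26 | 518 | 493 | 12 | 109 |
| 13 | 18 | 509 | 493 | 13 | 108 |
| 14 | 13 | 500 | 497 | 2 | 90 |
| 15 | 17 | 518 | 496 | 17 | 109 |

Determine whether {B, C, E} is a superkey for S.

Rows 4 and 13 have the same {B, C, E} value (B=509, C=493, E=108) but are distinct tuples, so {B, C, E} does not determine every attribute — not a superkey.

No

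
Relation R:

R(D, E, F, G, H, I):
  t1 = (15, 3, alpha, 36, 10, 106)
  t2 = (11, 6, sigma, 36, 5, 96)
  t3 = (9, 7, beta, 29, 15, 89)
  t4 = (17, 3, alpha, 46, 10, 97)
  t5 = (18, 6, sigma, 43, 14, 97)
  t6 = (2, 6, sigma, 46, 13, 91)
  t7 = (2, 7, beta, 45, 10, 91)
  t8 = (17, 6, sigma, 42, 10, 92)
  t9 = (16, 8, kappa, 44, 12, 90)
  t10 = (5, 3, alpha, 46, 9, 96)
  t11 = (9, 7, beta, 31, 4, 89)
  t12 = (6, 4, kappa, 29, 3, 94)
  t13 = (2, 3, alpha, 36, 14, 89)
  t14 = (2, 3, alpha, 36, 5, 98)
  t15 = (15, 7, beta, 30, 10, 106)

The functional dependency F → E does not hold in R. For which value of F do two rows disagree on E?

kappa

F=alpha: rows 1, 4, 10, 13, 14 → E = 3, 3, 3, 3, 3 ✓
F=sigma: rows 2, 5, 6, 8 → E = 6, 6, 6, 6 ✓
F=beta: rows 3, 7, 11, 15 → E = 7, 7, 7, 7 ✓
F=kappa: rows 9, 12 → E takes values {8, 4} — violation
The only F value with inconsistent E is F=kappa.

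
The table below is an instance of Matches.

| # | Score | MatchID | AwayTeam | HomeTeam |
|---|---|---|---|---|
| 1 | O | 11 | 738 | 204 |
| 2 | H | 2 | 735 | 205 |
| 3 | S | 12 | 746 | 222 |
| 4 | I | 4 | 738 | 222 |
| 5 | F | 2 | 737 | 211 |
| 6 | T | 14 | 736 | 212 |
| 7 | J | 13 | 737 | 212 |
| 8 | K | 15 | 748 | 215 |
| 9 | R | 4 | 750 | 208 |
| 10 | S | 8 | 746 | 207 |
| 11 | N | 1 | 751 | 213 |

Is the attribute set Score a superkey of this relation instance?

No

Rows 3 and 10 have the same Score value Score=S but are distinct tuples, so Score does not determine every attribute — not a superkey.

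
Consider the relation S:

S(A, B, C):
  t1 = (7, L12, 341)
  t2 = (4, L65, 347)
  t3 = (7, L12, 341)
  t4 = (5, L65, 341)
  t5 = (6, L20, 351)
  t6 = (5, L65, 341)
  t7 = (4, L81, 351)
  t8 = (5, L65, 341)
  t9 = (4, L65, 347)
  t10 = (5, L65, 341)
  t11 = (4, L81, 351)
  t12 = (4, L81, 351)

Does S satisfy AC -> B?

(A=7, C=341): rows 1, 3 → B = L12, L12 ✓
(A=4, C=347): rows 2, 9 → B = L65, L65 ✓
(A=5, C=341): rows 4, 6, 8, 10 → B = L65, L65, L65, L65 ✓
(A=6, C=351): row 5 → B = L20 ✓
(A=4, C=351): rows 7, 11, 12 → B = L81, L81, L81 ✓
Every AC value is associated with a single B value, so AC -> B holds.

Yes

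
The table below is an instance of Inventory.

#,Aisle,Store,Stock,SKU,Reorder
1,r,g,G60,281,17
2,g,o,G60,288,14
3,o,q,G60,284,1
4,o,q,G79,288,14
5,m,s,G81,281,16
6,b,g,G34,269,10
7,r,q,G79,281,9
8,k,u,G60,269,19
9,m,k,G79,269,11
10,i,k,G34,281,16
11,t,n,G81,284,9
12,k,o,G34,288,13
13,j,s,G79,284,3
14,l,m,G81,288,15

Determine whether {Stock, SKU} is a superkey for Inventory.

Yes

All 14 rows have distinct {Stock, SKU} values, so {Stock, SKU} → (all attributes) holds and {Stock, SKU} is a superkey.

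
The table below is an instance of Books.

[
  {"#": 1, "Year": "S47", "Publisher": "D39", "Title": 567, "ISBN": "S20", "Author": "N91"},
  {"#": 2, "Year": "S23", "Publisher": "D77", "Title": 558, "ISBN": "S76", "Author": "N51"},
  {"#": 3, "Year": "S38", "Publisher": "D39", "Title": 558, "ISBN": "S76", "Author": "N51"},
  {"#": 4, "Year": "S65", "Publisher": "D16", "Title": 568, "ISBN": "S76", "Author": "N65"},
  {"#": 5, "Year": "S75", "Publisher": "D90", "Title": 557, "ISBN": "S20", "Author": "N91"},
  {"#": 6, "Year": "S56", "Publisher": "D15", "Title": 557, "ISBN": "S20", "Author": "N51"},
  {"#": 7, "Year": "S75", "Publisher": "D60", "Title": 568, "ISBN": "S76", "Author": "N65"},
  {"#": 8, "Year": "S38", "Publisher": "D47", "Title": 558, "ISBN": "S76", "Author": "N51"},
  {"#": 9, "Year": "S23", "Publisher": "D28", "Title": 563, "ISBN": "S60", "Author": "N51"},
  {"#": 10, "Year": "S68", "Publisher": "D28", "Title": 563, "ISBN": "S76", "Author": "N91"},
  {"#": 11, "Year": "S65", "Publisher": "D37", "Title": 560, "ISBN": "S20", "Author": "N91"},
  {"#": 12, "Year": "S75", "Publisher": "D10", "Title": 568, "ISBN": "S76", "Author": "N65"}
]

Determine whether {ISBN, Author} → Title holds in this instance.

No

(ISBN=S20, Author=N91): rows 1, 5, 11 → Title takes values {567, 557, 560} — violation
(ISBN=S76, Author=N51): rows 2, 3, 8 → Title = 558, 558, 558 ✓
(ISBN=S76, Author=N65): rows 4, 7, 12 → Title = 568, 568, 568 ✓
(ISBN=S20, Author=N51): row 6 → Title = 557 ✓
(ISBN=S60, Author=N51): row 9 → Title = 563 ✓
(ISBN=S76, Author=N91): row 10 → Title = 563 ✓
Two rows agree on {ISBN, Author} but differ on Title, so {ISBN, Author} → Title does not hold.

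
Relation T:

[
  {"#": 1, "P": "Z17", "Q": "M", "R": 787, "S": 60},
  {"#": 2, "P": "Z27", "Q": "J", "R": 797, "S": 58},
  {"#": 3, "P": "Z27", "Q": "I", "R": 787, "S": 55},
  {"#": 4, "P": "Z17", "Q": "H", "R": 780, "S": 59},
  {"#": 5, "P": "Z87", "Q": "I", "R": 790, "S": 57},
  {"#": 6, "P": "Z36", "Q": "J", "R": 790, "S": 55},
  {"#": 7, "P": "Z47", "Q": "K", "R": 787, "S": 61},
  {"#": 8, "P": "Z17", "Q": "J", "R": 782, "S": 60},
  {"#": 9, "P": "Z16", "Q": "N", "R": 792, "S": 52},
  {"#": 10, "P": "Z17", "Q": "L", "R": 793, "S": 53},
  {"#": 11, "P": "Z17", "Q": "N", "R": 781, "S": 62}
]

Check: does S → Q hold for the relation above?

No

S=60: rows 1, 8 → Q takes values {M, J} — violation
S=58: row 2 → Q = J ✓
S=55: rows 3, 6 → Q takes values {I, J} — violation
S=59: row 4 → Q = H ✓
S=57: row 5 → Q = I ✓
S=61: row 7 → Q = K ✓
S=52: row 9 → Q = N ✓
S=53: row 10 → Q = L ✓
S=62: row 11 → Q = N ✓
Two rows agree on S but differ on Q, so S → Q does not hold.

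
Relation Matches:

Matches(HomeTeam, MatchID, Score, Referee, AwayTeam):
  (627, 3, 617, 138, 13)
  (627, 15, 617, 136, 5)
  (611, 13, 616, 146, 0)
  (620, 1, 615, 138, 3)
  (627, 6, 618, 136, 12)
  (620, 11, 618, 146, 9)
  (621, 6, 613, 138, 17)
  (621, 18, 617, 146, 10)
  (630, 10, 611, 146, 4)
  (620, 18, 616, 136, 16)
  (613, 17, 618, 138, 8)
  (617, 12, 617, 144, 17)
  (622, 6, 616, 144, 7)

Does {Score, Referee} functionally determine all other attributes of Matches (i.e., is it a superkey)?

All 13 rows have distinct {Score, Referee} values, so {Score, Referee} → (all attributes) holds and {Score, Referee} is a superkey.

Yes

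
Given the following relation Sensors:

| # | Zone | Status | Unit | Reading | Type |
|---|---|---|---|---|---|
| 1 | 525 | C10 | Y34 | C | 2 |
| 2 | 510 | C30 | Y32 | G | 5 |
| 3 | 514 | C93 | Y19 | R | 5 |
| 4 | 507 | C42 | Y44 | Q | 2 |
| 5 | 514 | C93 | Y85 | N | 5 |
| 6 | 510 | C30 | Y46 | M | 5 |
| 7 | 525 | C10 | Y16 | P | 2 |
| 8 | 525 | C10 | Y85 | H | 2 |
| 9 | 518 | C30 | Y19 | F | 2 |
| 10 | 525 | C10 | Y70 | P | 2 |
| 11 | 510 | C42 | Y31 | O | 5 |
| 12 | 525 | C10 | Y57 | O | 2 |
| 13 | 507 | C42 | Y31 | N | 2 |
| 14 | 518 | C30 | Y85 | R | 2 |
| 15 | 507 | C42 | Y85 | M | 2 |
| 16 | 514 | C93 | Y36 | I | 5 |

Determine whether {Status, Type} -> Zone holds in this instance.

Yes

(Status=C10, Type=2): rows 1, 7, 8, 10, 12 → Zone = 525, 525, 525, 525, 525 ✓
(Status=C30, Type=5): rows 2, 6 → Zone = 510, 510 ✓
(Status=C93, Type=5): rows 3, 5, 16 → Zone = 514, 514, 514 ✓
(Status=C42, Type=2): rows 4, 13, 15 → Zone = 507, 507, 507 ✓
(Status=C30, Type=2): rows 9, 14 → Zone = 518, 518 ✓
(Status=C42, Type=5): row 11 → Zone = 510 ✓
Every {Status, Type} value is associated with a single Zone value, so {Status, Type} -> Zone holds.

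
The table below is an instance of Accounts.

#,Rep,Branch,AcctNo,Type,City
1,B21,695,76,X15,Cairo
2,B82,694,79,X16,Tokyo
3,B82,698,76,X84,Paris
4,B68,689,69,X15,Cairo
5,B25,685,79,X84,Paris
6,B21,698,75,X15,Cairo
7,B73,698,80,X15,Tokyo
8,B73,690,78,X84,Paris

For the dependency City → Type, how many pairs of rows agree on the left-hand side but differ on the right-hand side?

1

City=Cairo: all 3 rows agree on Type — 0 pairs.
City=Tokyo: violating pairs (2,7) — 1 pair.
City=Paris: all 3 rows agree on Type — 0 pairs.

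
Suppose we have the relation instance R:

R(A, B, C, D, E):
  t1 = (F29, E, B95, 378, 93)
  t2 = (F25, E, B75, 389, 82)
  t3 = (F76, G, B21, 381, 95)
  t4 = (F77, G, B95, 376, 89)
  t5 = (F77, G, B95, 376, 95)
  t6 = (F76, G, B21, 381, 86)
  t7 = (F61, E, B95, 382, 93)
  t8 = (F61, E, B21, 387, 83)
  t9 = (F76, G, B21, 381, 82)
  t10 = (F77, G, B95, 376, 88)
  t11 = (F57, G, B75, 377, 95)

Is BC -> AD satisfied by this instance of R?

No

(B=E, C=B95): rows 1, 7 → {A,D} takes values {(F29, 378), (F61, 382)} — violation
(B=E, C=B75): row 2 → {A,D} = (F25, 389) ✓
(B=G, C=B21): rows 3, 6, 9 → {A,D} = (F76, 381), (F76, 381), (F76, 381) ✓
(B=G, C=B95): rows 4, 5, 10 → {A,D} = (F77, 376), (F77, 376), (F77, 376) ✓
(B=E, C=B21): row 8 → {A,D} = (F61, 387) ✓
(B=G, C=B75): row 11 → {A,D} = (F57, 377) ✓
Two rows agree on BC but differ on AD, so BC -> AD does not hold.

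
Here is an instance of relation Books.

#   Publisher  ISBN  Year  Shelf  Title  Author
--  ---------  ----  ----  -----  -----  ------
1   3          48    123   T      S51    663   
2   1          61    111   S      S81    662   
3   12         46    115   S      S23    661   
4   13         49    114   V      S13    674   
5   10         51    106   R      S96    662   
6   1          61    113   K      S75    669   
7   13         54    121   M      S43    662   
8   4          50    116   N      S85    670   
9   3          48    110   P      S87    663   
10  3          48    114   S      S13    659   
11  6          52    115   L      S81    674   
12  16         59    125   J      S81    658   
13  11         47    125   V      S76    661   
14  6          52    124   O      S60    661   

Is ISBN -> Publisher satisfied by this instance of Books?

ISBN=48: rows 1, 9, 10 → Publisher = 3, 3, 3 ✓
ISBN=61: rows 2, 6 → Publisher = 1, 1 ✓
ISBN=46: row 3 → Publisher = 12 ✓
ISBN=49: row 4 → Publisher = 13 ✓
ISBN=51: row 5 → Publisher = 10 ✓
ISBN=54: row 7 → Publisher = 13 ✓
ISBN=50: row 8 → Publisher = 4 ✓
ISBN=52: rows 11, 14 → Publisher = 6, 6 ✓
ISBN=59: row 12 → Publisher = 16 ✓
ISBN=47: row 13 → Publisher = 11 ✓
Every ISBN value is associated with a single Publisher value, so ISBN -> Publisher holds.

Yes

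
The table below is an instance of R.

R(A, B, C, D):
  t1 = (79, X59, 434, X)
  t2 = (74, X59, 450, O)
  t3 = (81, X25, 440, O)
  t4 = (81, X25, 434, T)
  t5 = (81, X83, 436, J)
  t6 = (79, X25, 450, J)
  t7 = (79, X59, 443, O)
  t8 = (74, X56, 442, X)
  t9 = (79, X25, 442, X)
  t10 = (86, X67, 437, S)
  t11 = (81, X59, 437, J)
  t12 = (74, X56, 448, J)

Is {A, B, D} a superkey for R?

All 12 rows have distinct {A, B, D} values, so {A, B, D} → (all attributes) holds and {A, B, D} is a superkey.

Yes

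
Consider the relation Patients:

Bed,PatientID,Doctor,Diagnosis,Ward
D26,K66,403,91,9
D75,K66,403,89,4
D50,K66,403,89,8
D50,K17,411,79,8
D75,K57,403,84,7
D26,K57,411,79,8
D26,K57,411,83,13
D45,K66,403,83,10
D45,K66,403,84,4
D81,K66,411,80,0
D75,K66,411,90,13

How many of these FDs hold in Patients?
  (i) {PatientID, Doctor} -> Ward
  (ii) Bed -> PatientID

0

(i) {PatientID, Doctor} -> Ward: (PatientID=K66, Doctor=403): 5 rows → Ward takes values {9, 4, 8, 10} — violation; (PatientID=K57, Doctor=411): 2 rows → Ward takes values {8, 13} — violation; (PatientID=K66, Doctor=411): 2 rows → Ward takes values {0, 13} — violation — fails.
(ii) Bed -> PatientID: Bed=D26: 3 rows → PatientID takes values {K66, K57} — violation; Bed=D75: 3 rows → PatientID takes values {K66, K57} — violation; Bed=D50: 2 rows → PatientID takes values {K66, K17} — violation — fails.
None of the 2 dependencies hold.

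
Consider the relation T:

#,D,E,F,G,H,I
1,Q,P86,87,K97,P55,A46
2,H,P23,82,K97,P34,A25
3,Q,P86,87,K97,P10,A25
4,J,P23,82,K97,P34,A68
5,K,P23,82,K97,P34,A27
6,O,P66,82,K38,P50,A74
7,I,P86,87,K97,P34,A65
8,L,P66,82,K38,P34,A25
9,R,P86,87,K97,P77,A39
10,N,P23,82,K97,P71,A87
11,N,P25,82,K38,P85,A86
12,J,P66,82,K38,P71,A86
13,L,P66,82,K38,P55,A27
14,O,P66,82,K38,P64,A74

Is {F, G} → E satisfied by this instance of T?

(F=87, G=K97): rows 1, 3, 7, 9 → E = P86, P86, P86, P86 ✓
(F=82, G=K97): rows 2, 4, 5, 10 → E = P23, P23, P23, P23 ✓
(F=82, G=K38): rows 6, 8, 11, 12, 13, 14 → E takes values {P66, P25} — violation
Two rows agree on {F, G} but differ on E, so {F, G} → E does not hold.

No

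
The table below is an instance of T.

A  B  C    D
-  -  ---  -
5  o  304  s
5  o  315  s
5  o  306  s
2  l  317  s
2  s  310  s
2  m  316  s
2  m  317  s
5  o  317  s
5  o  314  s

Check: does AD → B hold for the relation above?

(A=5, D=s): 5 rows → B = o, o, o, o, o ✓
(A=2, D=s): 4 rows → B takes values {l, s, m} — violation
Two rows agree on AD but differ on B, so AD → B does not hold.

No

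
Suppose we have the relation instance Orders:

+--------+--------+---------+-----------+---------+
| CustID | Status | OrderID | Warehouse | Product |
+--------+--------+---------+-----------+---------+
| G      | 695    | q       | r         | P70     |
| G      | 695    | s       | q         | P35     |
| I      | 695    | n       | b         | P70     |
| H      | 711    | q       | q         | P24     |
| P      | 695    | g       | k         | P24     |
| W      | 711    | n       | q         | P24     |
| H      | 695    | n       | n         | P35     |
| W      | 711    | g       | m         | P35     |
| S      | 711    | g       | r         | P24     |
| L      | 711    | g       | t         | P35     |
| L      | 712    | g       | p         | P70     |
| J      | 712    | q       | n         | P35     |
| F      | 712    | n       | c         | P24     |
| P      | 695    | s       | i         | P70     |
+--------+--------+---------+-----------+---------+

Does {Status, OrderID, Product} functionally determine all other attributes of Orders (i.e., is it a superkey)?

Two distinct rows share (Status=711, OrderID=g, Product=P35), so {Status, OrderID, Product} does not determine every attribute — not a superkey.

No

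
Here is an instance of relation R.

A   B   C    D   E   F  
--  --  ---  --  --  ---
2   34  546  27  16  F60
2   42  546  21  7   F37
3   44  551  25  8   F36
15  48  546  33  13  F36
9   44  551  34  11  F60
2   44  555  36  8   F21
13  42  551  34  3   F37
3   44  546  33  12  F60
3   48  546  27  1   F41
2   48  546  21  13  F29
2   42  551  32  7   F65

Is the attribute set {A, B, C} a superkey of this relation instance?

All 11 rows have distinct {A, B, C} values, so {A, B, C} → (all attributes) holds and {A, B, C} is a superkey.

Yes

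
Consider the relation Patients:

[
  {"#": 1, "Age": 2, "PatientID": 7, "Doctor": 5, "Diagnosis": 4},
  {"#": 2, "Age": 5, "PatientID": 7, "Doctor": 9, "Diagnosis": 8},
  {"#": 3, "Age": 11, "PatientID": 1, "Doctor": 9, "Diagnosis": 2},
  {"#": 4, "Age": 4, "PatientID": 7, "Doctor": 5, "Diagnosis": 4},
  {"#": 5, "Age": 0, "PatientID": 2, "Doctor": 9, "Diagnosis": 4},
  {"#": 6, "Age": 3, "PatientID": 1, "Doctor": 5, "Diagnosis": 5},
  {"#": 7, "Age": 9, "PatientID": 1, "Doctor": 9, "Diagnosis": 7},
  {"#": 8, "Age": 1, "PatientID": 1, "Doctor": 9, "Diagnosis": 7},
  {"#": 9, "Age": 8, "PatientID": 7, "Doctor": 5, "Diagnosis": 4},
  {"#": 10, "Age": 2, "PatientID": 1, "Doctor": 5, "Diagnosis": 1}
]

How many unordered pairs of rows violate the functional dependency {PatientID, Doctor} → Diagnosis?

(PatientID=7, Doctor=5): all 3 rows agree on Diagnosis — 0 pairs.
(PatientID=1, Doctor=9): violating pairs (3,7), (3,8) — 2 pairs.
(PatientID=1, Doctor=5): violating pairs (6,10) — 1 pair.

3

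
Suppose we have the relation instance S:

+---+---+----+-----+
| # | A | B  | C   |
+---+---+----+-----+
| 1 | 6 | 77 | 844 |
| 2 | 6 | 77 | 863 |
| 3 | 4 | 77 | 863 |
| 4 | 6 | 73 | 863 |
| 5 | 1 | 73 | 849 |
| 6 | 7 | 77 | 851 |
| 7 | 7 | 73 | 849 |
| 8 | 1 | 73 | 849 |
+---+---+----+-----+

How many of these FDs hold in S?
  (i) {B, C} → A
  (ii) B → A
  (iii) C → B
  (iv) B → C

(i) {B, C} → A: (B=77, C=863): rows 2, 3 → A takes values {6, 4} — violation; (B=73, C=849): rows 5, 7, 8 → A takes values {1, 7} — violation — fails.
(ii) B → A: B=77: rows 1, 2, 3, 6 → A takes values {6, 4, 7} — violation; B=73: rows 4, 5, 7, 8 → A takes values {6, 1, 7} — violation — fails.
(iii) C → B: C=863: rows 2, 3, 4 → B takes values {77, 73} — violation — fails.
(iv) B → C: B=77: rows 1, 2, 3, 6 → C takes values {844, 863, 851} — violation; B=73: rows 4, 5, 7, 8 → C takes values {863, 849} — violation — fails.
None of the 4 dependencies hold.

0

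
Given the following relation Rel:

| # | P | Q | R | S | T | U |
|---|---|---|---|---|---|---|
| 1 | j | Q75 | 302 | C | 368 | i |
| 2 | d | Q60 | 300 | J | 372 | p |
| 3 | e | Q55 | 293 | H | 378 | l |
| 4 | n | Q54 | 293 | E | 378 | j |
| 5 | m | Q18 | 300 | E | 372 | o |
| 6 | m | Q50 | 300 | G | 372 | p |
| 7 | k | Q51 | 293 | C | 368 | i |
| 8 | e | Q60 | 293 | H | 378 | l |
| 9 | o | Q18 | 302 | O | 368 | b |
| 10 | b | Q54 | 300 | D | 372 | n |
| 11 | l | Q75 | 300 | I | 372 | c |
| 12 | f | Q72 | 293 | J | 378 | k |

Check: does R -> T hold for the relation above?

R=302: rows 1, 9 → T = 368, 368 ✓
R=300: rows 2, 5, 6, 10, 11 → T = 372, 372, 372, 372, 372 ✓
R=293: rows 3, 4, 7, 8, 12 → T takes values {378, 368} — violation
Two rows agree on R but differ on T, so R -> T does not hold.

No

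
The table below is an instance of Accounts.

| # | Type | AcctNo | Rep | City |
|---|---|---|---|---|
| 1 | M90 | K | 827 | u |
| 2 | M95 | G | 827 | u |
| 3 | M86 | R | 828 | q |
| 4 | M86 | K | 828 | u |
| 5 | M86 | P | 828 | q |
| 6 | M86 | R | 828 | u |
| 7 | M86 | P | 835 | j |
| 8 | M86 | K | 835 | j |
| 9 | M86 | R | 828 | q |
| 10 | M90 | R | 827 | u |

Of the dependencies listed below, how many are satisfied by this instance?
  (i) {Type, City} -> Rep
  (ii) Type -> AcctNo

(i) {Type, City} -> Rep: every LHS value maps to a single RHS value — holds.
(ii) Type -> AcctNo: Type=M90: rows 1, 10 → AcctNo takes values {K, R} — violation; Type=M86: rows 3, 4, 5, 6, 7, 8, 9 → AcctNo takes values {R, K, P} — violation — fails.
1 of the 2 dependencies holds.

1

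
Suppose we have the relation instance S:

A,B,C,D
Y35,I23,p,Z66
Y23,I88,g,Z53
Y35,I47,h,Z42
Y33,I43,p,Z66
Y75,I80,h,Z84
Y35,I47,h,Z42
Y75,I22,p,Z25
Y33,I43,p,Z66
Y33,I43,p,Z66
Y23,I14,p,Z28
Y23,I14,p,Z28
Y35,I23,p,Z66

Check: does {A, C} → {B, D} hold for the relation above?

Yes

(A=Y35, C=p): 2 rows → {B,D} = (I23, Z66), (I23, Z66) ✓
(A=Y23, C=g): 1 row → {B,D} = (I88, Z53) ✓
(A=Y35, C=h): 2 rows → {B,D} = (I47, Z42), (I47, Z42) ✓
(A=Y33, C=p): 3 rows → {B,D} = (I43, Z66), (I43, Z66), (I43, Z66) ✓
(A=Y75, C=h): 1 row → {B,D} = (I80, Z84) ✓
(A=Y75, C=p): 1 row → {B,D} = (I22, Z25) ✓
(A=Y23, C=p): 2 rows → {B,D} = (I14, Z28), (I14, Z28) ✓
Every {A, C} value is associated with a single {B, D} value, so {A, C} → {B, D} holds.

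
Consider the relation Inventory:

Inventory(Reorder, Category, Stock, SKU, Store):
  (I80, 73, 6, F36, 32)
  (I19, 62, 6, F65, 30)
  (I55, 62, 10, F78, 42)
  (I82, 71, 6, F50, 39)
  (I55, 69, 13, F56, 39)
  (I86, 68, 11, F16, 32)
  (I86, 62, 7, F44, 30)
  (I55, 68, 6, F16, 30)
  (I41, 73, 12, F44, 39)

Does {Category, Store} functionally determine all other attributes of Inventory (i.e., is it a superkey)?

Two distinct rows share (Category=62, Store=30), so {Category, Store} does not determine every attribute — not a superkey.

No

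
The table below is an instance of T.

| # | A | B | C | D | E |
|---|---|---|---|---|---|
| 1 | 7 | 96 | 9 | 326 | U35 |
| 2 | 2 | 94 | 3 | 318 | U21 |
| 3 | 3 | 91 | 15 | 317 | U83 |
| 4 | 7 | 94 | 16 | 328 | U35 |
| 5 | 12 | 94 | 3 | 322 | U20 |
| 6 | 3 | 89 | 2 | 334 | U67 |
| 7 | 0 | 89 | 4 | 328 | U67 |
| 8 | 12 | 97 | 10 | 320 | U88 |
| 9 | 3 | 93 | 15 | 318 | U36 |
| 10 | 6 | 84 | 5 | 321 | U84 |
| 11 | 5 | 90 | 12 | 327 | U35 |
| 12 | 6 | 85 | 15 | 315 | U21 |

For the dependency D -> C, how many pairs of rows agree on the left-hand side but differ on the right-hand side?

D=318: violating pairs (2,9) — 1 pair.
D=328: violating pairs (4,7) — 1 pair.

2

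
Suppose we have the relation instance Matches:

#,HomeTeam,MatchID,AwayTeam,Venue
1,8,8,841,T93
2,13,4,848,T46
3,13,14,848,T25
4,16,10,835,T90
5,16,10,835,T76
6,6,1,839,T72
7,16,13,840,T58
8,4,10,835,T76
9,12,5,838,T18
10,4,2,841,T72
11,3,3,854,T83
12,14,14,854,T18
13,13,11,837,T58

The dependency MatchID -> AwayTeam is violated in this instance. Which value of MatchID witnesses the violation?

MatchID=8: row 1 → AwayTeam = 841 ✓
MatchID=4: row 2 → AwayTeam = 848 ✓
MatchID=14: rows 3, 12 → AwayTeam takes values {848, 854} — violation
MatchID=10: rows 4, 5, 8 → AwayTeam = 835, 835, 835 ✓
MatchID=1: row 6 → AwayTeam = 839 ✓
MatchID=13: row 7 → AwayTeam = 840 ✓
MatchID=5: row 9 → AwayTeam = 838 ✓
MatchID=2: row 10 → AwayTeam = 841 ✓
MatchID=3: row 11 → AwayTeam = 854 ✓
MatchID=11: row 13 → AwayTeam = 837 ✓
The only MatchID value with inconsistent AwayTeam is MatchID=14.

14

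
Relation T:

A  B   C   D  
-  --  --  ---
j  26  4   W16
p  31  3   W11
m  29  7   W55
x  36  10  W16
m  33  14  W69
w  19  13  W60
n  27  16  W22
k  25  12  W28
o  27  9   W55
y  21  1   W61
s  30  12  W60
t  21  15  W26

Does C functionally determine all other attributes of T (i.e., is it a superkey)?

No

Two distinct rows share C=12, so C does not determine every attribute — not a superkey.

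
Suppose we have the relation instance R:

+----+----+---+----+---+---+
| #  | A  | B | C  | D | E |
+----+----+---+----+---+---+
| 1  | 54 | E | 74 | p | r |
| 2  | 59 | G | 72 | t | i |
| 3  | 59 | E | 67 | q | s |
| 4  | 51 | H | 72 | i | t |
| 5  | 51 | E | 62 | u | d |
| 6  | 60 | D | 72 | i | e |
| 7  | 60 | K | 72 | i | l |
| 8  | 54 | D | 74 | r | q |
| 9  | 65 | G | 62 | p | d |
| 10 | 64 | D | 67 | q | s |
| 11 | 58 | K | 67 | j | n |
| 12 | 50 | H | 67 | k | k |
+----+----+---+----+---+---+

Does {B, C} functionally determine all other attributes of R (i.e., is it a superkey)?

Yes

All 12 rows have distinct {B, C} values, so {B, C} → (all attributes) holds and {B, C} is a superkey.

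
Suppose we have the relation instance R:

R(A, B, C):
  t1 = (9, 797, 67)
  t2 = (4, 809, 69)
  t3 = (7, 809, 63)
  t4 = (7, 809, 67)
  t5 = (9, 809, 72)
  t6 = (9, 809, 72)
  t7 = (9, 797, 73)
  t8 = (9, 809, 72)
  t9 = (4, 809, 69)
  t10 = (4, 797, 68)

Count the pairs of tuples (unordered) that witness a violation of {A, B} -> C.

2

(A=9, B=797): violating pairs (1,7) — 1 pair.
(A=4, B=809): all 2 rows agree on C — 0 pairs.
(A=7, B=809): violating pairs (3,4) — 1 pair.
(A=9, B=809): all 3 rows agree on C — 0 pairs.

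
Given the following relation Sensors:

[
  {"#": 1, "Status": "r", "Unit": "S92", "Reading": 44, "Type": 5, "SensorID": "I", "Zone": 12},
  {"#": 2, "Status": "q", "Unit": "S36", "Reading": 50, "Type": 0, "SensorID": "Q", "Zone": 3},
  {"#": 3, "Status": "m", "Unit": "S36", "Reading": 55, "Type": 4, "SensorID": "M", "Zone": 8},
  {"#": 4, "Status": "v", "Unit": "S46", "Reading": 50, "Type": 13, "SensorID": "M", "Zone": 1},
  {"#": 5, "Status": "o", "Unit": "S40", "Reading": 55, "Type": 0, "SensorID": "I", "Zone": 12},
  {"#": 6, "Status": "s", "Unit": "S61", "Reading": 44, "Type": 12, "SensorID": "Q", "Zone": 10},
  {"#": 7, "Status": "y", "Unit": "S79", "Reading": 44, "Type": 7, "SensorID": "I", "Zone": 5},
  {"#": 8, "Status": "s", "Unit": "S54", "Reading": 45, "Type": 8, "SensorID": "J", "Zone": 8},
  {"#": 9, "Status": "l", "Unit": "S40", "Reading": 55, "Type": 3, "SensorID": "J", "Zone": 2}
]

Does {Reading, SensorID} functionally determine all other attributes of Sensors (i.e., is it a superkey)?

Rows 1 and 7 have the same {Reading, SensorID} value (Reading=44, SensorID=I) but are distinct tuples, so {Reading, SensorID} does not determine every attribute — not a superkey.

No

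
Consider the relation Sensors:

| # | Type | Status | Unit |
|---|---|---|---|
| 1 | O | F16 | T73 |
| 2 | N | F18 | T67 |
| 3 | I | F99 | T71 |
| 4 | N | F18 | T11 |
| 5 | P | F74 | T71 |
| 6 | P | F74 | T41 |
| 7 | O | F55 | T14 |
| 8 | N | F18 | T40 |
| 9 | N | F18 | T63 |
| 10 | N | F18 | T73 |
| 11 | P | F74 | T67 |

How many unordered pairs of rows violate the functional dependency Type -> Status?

1

Type=O: violating pairs (1,7) — 1 pair.
Type=N: all 5 rows agree on Status — 0 pairs.
Type=P: all 3 rows agree on Status — 0 pairs.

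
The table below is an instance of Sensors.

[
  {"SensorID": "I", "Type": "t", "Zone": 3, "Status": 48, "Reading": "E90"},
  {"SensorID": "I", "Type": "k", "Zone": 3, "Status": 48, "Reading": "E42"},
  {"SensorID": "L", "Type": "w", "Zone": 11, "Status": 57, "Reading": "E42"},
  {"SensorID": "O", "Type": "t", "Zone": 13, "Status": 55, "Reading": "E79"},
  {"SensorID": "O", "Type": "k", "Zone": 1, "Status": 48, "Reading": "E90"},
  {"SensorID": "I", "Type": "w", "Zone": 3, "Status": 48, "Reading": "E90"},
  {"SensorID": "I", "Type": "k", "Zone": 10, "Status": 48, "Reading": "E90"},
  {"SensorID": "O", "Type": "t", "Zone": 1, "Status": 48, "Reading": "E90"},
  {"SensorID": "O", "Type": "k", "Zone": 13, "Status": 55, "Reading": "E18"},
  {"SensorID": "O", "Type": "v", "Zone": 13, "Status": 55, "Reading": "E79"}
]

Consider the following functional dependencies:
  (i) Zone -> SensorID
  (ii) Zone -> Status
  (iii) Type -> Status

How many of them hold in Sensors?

(i) Zone -> SensorID: every LHS value maps to a single RHS value — holds.
(ii) Zone -> Status: every LHS value maps to a single RHS value — holds.
(iii) Type -> Status: Type=t: 3 rows → Status takes values {48, 55} — violation; Type=k: 4 rows → Status takes values {48, 55} — violation; Type=w: 2 rows → Status takes values {57, 48} — violation — fails.
2 of the 3 dependencies hold.

2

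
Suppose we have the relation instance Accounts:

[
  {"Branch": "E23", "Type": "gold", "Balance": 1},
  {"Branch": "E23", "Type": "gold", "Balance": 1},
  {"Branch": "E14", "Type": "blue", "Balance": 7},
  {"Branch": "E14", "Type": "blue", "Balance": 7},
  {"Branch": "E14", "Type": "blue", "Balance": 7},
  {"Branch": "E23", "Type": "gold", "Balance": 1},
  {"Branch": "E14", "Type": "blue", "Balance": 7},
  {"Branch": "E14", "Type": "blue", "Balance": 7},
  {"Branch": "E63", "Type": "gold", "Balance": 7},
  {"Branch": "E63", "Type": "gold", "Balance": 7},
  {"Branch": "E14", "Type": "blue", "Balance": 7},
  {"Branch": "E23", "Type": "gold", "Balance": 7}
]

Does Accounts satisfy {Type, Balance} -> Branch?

No

(Type=gold, Balance=1): 3 rows → Branch = E23, E23, E23 ✓
(Type=blue, Balance=7): 6 rows → Branch = E14, E14, E14, E14, E14, E14 ✓
(Type=gold, Balance=7): 3 rows → Branch takes values {E63, E23} — violation
Two rows agree on {Type, Balance} but differ on Branch, so {Type, Balance} -> Branch does not hold.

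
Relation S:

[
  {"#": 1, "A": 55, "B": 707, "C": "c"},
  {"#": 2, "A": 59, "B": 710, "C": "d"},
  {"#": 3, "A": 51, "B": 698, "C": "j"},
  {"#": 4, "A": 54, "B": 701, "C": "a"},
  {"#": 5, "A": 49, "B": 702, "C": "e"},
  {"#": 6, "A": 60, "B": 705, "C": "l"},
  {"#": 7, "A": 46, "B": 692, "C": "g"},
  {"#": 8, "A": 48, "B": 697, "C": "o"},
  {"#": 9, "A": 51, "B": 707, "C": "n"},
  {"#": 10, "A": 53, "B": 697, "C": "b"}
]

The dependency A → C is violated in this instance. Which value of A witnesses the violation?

51

A=55: row 1 → C = c ✓
A=59: row 2 → C = d ✓
A=51: rows 3, 9 → C takes values {j, n} — violation
A=54: row 4 → C = a ✓
A=49: row 5 → C = e ✓
A=60: row 6 → C = l ✓
A=46: row 7 → C = g ✓
A=48: row 8 → C = o ✓
A=53: row 10 → C = b ✓
The only A value with inconsistent C is A=51.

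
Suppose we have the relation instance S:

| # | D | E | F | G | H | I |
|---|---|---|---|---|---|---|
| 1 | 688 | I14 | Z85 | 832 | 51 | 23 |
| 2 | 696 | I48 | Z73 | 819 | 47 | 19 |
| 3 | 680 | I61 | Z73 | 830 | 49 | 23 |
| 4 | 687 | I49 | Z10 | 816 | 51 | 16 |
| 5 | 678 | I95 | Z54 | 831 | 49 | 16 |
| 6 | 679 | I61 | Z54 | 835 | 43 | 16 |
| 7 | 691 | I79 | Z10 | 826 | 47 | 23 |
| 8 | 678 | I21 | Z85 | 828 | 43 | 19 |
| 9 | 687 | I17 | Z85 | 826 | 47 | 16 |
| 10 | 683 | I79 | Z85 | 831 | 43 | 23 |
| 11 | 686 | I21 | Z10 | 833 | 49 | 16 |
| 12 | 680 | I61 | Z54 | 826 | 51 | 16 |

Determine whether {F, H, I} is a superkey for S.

Yes

All 12 rows have distinct {F, H, I} values, so {F, H, I} → (all attributes) holds and {F, H, I} is a superkey.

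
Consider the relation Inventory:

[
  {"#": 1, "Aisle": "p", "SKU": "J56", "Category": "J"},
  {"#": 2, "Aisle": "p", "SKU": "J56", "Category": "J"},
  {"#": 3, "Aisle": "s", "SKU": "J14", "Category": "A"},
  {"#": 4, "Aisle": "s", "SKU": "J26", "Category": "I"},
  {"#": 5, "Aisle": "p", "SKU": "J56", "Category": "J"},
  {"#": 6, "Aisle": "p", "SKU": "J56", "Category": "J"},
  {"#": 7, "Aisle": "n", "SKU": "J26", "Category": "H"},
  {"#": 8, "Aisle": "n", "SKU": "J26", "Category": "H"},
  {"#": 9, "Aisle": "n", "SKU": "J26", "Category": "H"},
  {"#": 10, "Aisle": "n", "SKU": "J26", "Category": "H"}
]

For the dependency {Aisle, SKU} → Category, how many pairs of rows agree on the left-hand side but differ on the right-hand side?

(Aisle=p, SKU=J56): all 4 rows agree on Category — 0 pairs.
(Aisle=n, SKU=J26): all 4 rows agree on Category — 0 pairs.

0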